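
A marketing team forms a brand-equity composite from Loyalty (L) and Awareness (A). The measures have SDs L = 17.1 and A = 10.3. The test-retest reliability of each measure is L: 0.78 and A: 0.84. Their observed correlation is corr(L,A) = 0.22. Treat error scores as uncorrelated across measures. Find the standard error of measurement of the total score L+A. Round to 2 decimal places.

Var(total) = 398.5 + 77.4972 = 475.997.
True-score variance = 317.195 + 77.4972 = 394.693, so reliability = 0.8292.
Error variance = 475.997 − 394.693 = 81.3046; SEM = √81.3046 = 9.02.

9.02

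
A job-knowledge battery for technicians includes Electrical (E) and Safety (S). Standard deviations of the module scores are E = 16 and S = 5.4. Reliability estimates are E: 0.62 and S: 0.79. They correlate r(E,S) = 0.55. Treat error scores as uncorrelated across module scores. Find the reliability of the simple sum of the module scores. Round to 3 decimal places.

0.728

Var(E+S) = 16² + 5.4² + 2·[16·5.4·0.55] = 285.16 + 95.04 = 380.2.
Under uncorrelated errors the observed covariances equal the true-score covariances, so only the own-variance terms attenuate.
True-score variance = [16²·0.62 + 5.4²·0.79] + 95.04 = 181.756 + 95.04 = 276.796.
Reliability = 276.796 / 380.2 = 0.728.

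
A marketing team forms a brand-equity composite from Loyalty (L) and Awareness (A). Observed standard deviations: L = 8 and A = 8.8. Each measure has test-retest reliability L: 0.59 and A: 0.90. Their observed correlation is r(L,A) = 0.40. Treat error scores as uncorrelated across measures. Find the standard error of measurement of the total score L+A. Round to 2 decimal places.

5.83

Var(total) = 141.44 + 56.32 = 197.76.
True-score variance = 107.456 + 56.32 = 163.776, so reliability = 0.8282.
Error variance = 197.76 − 163.776 = 33.984; SEM = √33.984 = 5.83.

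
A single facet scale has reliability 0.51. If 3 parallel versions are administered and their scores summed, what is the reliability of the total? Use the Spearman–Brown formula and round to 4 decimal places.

0.7574

ρ_k = kρ / (1 + (k−1)ρ) = 3·0.51 / (1 + 2·0.51) = 1.530 / 2.020 = 0.7574.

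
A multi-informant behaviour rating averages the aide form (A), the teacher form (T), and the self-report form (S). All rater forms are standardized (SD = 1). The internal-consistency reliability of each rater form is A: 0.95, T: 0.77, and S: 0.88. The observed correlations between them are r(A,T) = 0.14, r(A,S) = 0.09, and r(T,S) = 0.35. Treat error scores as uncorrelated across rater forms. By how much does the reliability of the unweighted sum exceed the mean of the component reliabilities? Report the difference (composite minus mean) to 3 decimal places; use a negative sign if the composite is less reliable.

0.037

Var(sum) = 3 + 1.16 = 4.16; true-score variance = 2.6 + 1.16 = 3.76; composite reliability = 0.9038.
Mean component reliability = 0.8667.
Difference = 0.9038 − 0.8667 = 0.037.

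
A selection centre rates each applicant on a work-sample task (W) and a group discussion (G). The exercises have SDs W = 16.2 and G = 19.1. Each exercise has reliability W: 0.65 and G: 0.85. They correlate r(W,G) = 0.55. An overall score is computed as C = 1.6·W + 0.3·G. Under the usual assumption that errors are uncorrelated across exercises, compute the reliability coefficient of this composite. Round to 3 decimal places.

0.723

Var(C) = 1.6²·16.2² + 0.3²·19.1² + 2·[0.48·16.2·19.1·0.55] = 704.679 + 163.374 = 868.053.
Because errors are independent across components, Cov(Tᵢ,Tⱼ) = Cov(Xᵢ,Xⱼ); the off-diagonal part of the true-score variance is the same as above.
True-score variance = [1.6²·16.2²·0.65 + 0.3²·19.1²·0.85] + 163.374 = 464.608 + 163.374 = 627.982.
Reliability = 627.982 / 868.053 = 0.723.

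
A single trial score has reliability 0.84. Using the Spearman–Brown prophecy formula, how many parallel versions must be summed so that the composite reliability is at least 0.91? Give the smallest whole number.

k ≥ ρ*(1−ρ₁)/(ρ₁(1−ρ*)) = 0.91·0.16 / (0.84·0.09) = 1.926.
Smallest integer k = 2.

2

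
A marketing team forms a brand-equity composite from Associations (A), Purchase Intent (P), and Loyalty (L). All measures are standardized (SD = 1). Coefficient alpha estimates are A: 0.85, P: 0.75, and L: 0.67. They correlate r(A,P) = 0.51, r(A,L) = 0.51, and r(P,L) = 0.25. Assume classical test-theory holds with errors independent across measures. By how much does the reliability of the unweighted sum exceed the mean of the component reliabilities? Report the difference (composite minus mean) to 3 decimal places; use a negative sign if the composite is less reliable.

Var(sum) = 3 + 2.54 = 5.54; true-score variance = 2.27 + 2.54 = 4.81; composite reliability = 0.8682.
Mean component reliability = 0.7567.
Difference = 0.8682 − 0.7567 = 0.112.

0.112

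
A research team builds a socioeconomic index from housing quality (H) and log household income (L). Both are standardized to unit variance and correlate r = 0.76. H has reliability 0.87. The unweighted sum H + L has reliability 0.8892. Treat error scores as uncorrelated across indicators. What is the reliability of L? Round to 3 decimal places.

0.740

Var(H+L) = 2 + 2·0.76 = 3.520.
True-score variance = ρ_H + ρ_L + 2·0.76, so 0.8892 = (0.87 + ρ_L + 1.52) / 3.520.
ρ_L = 0.8892·3.520 − 0.87 − 1.52 = 0.740.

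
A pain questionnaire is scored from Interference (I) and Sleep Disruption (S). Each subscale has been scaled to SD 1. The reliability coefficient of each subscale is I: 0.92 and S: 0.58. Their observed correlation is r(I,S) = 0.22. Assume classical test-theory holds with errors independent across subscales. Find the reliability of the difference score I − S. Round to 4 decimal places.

0.6795

Var(I−S) = 1 + 1 − 2·0.22 = 2 − 0.44 = 1.56.
Under uncorrelated errors the observed covariances equal the true-score covariances, so only the own-variance terms attenuate.
True-score variance = [0.92 + 0.58] − 0.44 = 1.5 − 0.44 = 1.06.
Reliability = 1.06 / 1.56 = 0.6795.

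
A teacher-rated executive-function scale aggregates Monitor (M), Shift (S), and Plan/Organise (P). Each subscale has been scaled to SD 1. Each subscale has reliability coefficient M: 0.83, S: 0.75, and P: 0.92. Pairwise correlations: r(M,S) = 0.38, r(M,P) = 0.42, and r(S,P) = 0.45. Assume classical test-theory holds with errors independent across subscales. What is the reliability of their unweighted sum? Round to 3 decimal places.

0.909

Var(M+S+P) = 3 + 2·[0.38 + 0.42 + 0.45] = 3 + 2.5 = 5.5.
Because errors are independent across components, Cov(Tᵢ,Tⱼ) = Cov(Xᵢ,Xⱼ); the off-diagonal part of the true-score variance is the same as above.
True-score variance = [0.83 + 0.75 + 0.92] + 2.5 = 2.5 + 2.5 = 5.
Reliability = 5 / 5.5 = 0.909.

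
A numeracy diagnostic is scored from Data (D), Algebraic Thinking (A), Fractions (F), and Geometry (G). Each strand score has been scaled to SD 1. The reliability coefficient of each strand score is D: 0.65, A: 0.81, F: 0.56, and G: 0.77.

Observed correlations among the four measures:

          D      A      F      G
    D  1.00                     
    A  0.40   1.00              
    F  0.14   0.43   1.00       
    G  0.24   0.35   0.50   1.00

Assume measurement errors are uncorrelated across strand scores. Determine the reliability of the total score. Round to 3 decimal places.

Var(D+A+F+G) = 4 + 2·[0.40 + 0.14 + 0.24 + 0.43 + 0.35 + 0.50] = 4 + 4.12 = 8.12.
Under uncorrelated errors the observed covariances equal the true-score covariances, so only the own-variance terms attenuate.
True-score variance = [0.65 + 0.81 + 0.56 + 0.77] + 4.12 = 2.79 + 4.12 = 6.91.
Reliability = 6.91 / 8.12 = 0.851.

0.851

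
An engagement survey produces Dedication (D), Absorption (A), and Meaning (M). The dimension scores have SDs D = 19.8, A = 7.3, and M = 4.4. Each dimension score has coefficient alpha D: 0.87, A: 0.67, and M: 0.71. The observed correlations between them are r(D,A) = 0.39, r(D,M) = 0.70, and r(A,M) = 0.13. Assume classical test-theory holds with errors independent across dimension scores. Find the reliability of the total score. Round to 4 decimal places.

Var(D+A+M) = 19.8² + 7.3² + 4.4² + 2·[19.8·7.3·0.39 + 19.8·4.4·0.70 + 7.3·4.4·0.13] = 464.69 + 243.06 = 707.75.
Because errors are independent across components, Cov(Tᵢ,Tⱼ) = Cov(Xᵢ,Xⱼ); the off-diagonal part of the true-score variance is the same as above.
True-score variance = [19.8²·0.87 + 7.3²·0.67 + 4.4²·0.71] + 243.06 = 390.525 + 243.06 = 633.585.
Reliability = 633.585 / 707.75 = 0.8952.

0.8952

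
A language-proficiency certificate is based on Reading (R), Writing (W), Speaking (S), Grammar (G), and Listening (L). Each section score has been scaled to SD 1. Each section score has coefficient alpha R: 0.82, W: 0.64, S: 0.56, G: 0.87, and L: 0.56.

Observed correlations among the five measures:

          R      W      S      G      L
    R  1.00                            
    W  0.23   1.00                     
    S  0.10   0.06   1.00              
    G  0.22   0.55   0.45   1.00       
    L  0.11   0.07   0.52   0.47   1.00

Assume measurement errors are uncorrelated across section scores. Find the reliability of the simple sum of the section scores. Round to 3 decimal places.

Var(R+W+S+G+L) = 5 + 2·[0.23 + 0.10 + 0.22 + 0.11 + 0.06 + 0.55 + 0.07 + 0.45 + 0.52 + 0.47] = 5 + 5.56 = 10.56.
Under uncorrelated errors the observed covariances equal the true-score covariances, so only the own-variance terms attenuate.
True-score variance = [0.82 + 0.64 + 0.56 + 0.87 + 0.56] + 5.56 = 3.45 + 5.56 = 9.01.
Reliability = 9.01 / 10.56 = 0.853.

0.853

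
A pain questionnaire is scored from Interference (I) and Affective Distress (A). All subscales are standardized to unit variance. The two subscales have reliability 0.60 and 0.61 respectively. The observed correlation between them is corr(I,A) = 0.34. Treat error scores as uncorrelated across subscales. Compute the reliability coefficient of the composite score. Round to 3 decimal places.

Var(I+A) = 2 + 2·[0.34] = 2 + 0.68 = 2.68.
With uncorrelated errors the cross-covariances are all true-score covariance, so they carry over unchanged; only the diagonal terms shrink to ρᵢσᵢ².
True-score variance = [0.60 + 0.61] + 0.68 = 1.21 + 0.68 = 1.89.
Reliability = 1.89 / 2.68 = 0.705.

0.705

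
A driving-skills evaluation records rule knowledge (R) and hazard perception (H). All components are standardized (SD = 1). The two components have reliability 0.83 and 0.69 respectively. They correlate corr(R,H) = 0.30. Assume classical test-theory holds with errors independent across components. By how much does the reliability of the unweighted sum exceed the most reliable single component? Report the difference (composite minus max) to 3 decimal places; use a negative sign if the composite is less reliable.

Var(sum) = 2 + 0.6 = 2.6; true-score variance = 1.52 + 0.6 = 2.12; composite reliability = 0.8154.
Max component reliability = 0.8300.
Difference = 0.8154 − 0.8300 = -0.015.

-0.015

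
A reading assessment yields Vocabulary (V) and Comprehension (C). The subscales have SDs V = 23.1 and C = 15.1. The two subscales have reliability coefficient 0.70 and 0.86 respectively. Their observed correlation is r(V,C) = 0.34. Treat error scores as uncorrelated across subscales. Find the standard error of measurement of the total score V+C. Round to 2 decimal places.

13.86

Var(total) = 761.62 + 237.191 = 998.811.
True-score variance = 569.616 + 237.191 = 806.806, so reliability = 0.8078.
Error variance = 998.811 − 806.806 = 192.004; SEM = √192.004 = 13.86.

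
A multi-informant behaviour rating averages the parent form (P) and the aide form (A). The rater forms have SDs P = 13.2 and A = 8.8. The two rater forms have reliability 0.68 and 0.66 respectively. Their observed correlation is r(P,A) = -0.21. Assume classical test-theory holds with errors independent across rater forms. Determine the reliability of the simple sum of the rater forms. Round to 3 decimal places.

Var(P+A) = 13.2² + 8.8² + 2·[13.2·8.8·(-0.21)] = 251.68 − 48.7872 = 202.893.
Because errors are independent across components, Cov(Tᵢ,Tⱼ) = Cov(Xᵢ,Xⱼ); the off-diagonal part of the true-score variance is the same as above.
True-score variance = [13.2²·0.68 + 8.8²·0.66] − 48.7872 = 169.594 − 48.7872 = 120.806.
Reliability = 120.806 / 202.893 = 0.595.

0.595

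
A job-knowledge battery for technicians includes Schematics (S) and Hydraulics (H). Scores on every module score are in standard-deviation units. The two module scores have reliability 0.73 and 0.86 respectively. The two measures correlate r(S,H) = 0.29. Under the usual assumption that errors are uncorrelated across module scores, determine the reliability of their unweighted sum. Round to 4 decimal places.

Var(S+H) = 2 + 2·[0.29] = 2 + 0.58 = 2.58.
Because errors are independent across components, Cov(Tᵢ,Tⱼ) = Cov(Xᵢ,Xⱼ); the off-diagonal part of the true-score variance is the same as above.
True-score variance = [0.73 + 0.86] + 0.58 = 1.59 + 0.58 = 2.17.
Reliability = 2.17 / 2.58 = 0.8411.

0.8411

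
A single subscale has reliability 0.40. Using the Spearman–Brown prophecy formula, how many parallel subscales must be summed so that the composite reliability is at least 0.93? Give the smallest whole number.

k ≥ ρ*(1−ρ₁)/(ρ₁(1−ρ*)) = 0.93·0.60 / (0.40·0.07) = 19.929.
Smallest integer k = 20.

20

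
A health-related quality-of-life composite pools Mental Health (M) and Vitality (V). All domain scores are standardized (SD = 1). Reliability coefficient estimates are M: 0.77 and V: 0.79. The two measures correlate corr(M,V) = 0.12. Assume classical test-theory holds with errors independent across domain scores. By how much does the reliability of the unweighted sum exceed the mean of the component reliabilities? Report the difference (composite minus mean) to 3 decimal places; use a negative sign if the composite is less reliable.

Var(sum) = 2 + 0.24 = 2.24; true-score variance = 1.56 + 0.24 = 1.8; composite reliability = 0.8036.
Mean component reliability = 0.7800.
Difference = 0.8036 − 0.7800 = 0.024.

0.024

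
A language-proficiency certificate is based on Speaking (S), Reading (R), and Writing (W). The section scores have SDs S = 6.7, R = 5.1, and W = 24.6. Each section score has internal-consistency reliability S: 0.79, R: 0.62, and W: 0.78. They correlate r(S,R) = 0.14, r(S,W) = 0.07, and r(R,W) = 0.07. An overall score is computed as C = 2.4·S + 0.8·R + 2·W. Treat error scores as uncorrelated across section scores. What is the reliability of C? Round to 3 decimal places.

Var(C) = 2.4²·6.7² + 0.8²·5.1² + 2²·24.6² + 2·[1.92·6.7·5.1·0.14 + 4.8·6.7·24.6·0.07 + 1.6·5.1·24.6·0.07] = 2695.85 + 157.232 = 2853.08.
Because errors are independent across components, Cov(Tᵢ,Tⱼ) = Cov(Xᵢ,Xⱼ); the off-diagonal part of the true-score variance is the same as above.
True-score variance = [2.4²·6.7²·0.79 + 0.8²·5.1²·0.62 + 2²·24.6²·0.78] + 157.232 = 2102.69 + 157.232 = 2259.92.
Reliability = 2259.92 / 2853.08 = 0.792.

0.792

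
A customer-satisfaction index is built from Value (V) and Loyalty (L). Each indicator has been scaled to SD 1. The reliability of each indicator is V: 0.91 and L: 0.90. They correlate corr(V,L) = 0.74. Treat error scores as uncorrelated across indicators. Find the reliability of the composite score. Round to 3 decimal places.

0.945

Var(V+L) = 2 + 2·[0.74] = 2 + 1.48 = 3.48.
Because errors are independent across components, Cov(Tᵢ,Tⱼ) = Cov(Xᵢ,Xⱼ); the off-diagonal part of the true-score variance is the same as above.
True-score variance = [0.91 + 0.90] + 1.48 = 1.81 + 1.48 = 3.29.
Reliability = 3.29 / 3.48 = 0.945.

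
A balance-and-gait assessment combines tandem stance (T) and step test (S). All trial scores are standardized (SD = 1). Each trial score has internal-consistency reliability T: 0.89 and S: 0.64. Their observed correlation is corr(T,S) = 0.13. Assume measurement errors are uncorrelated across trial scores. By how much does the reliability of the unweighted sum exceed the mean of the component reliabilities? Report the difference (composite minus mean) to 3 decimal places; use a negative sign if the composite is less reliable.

0.027

Var(sum) = 2 + 0.26 = 2.26; true-score variance = 1.53 + 0.26 = 1.79; composite reliability = 0.7920.
Mean component reliability = 0.7650.
Difference = 0.7920 − 0.7650 = 0.027.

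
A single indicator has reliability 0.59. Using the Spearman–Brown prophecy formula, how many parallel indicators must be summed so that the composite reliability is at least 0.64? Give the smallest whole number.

k ≥ ρ*(1−ρ₁)/(ρ₁(1−ρ*)) = 0.64·0.41 / (0.59·0.36) = 1.235.
Smallest integer k = 2.

2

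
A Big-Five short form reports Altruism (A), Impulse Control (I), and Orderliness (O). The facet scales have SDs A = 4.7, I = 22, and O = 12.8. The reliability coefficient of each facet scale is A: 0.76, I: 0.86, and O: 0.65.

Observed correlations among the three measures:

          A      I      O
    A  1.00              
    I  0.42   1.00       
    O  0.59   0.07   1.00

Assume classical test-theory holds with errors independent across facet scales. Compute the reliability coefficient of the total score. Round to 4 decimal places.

Var(A+I+O) = 4.7² + 22² + 12.8² + 2·[4.7·22·0.42 + 4.7·12.8·0.59 + 22·12.8·0.07] = 669.93 + 197.269 = 867.199.
Because errors are independent across components, Cov(Tᵢ,Tⱼ) = Cov(Xᵢ,Xⱼ); the off-diagonal part of the true-score variance is the same as above.
True-score variance = [4.7²·0.76 + 22²·0.86 + 12.8²·0.65] + 197.269 = 539.524 + 197.269 = 736.793.
Reliability = 736.793 / 867.199 = 0.8496.

0.8496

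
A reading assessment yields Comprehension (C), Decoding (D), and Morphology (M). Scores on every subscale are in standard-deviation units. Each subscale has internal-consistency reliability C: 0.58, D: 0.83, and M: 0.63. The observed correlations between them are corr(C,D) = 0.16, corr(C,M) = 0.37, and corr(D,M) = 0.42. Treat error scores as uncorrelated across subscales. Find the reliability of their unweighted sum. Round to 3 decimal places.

Var(C+D+M) = 3 + 2·[0.16 + 0.37 + 0.42] = 3 + 1.9 = 4.9.
Because errors are independent across components, Cov(Tᵢ,Tⱼ) = Cov(Xᵢ,Xⱼ); the off-diagonal part of the true-score variance is the same as above.
True-score variance = [0.58 + 0.83 + 0.63] + 1.9 = 2.04 + 1.9 = 3.94.
Reliability = 3.94 / 4.9 = 0.804.

0.804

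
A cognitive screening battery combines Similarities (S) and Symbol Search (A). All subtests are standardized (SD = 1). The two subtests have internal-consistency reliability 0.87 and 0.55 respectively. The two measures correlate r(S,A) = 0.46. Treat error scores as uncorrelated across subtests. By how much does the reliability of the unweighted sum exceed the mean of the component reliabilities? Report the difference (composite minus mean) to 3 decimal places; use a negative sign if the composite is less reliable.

0.091

Var(sum) = 2 + 0.92 = 2.92; true-score variance = 1.42 + 0.92 = 2.34; composite reliability = 0.8014.
Mean component reliability = 0.7100.
Difference = 0.8014 − 0.7100 = 0.091.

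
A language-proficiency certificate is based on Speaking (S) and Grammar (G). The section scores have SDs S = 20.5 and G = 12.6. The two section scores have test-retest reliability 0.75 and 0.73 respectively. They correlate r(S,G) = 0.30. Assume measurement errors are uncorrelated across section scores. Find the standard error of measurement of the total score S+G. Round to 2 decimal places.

Var(total) = 579.01 + 154.98 = 733.99.
True-score variance = 431.082 + 154.98 = 586.062, so reliability = 0.7985.
Error variance = 733.99 − 586.062 = 147.928; SEM = √147.928 = 12.16.

12.16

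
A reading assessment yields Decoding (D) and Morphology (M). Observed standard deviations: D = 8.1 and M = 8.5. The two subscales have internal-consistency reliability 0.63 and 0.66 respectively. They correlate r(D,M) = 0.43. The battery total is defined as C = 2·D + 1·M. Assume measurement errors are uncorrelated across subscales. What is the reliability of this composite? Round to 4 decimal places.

0.7315

Var(C) = 2²·8.1² + 8.5² + 2·[2·8.1·8.5·0.43] = 334.69 + 118.422 = 453.112.
Because errors are independent across components, Cov(Tᵢ,Tⱼ) = Cov(Xᵢ,Xⱼ); the off-diagonal part of the true-score variance is the same as above.
True-score variance = [2²·8.1²·0.63 + 8.5²·0.66] + 118.422 = 213.022 + 118.422 = 331.444.
Reliability = 331.444 / 453.112 = 0.7315.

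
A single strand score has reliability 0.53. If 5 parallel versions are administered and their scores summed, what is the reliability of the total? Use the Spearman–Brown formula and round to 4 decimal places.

ρ_k = kρ / (1 + (k−1)ρ) = 5·0.53 / (1 + 4·0.53) = 2.650 / 3.120 = 0.8494.

0.8494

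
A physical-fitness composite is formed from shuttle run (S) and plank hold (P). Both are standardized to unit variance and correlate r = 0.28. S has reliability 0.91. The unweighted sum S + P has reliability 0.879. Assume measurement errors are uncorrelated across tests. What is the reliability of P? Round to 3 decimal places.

0.780

Var(S+P) = 2 + 2·0.28 = 2.560.
True-score variance = ρ_S + ρ_P + 2·0.28, so 0.879 = (0.91 + ρ_P + 0.56) / 2.560.
ρ_P = 0.879·2.560 − 0.91 − 0.56 = 0.780.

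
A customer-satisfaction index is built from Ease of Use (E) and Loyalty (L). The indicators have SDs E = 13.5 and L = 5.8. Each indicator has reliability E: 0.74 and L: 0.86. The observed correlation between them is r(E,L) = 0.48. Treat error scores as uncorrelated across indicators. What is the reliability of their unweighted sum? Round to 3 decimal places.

0.821

Var(E+L) = 13.5² + 5.8² + 2·[13.5·5.8·0.48] = 215.89 + 75.168 = 291.058.
Under uncorrelated errors the observed covariances equal the true-score covariances, so only the own-variance terms attenuate.
True-score variance = [13.5²·0.74 + 5.8²·0.86] + 75.168 = 163.795 + 75.168 = 238.963.
Reliability = 238.963 / 291.058 = 0.821.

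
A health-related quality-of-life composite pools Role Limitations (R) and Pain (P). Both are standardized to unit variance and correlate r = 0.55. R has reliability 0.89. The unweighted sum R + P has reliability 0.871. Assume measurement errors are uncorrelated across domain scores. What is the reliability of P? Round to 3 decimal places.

0.710

Var(R+P) = 2 + 2·0.55 = 3.100.
True-score variance = ρ_R + ρ_P + 2·0.55, so 0.871 = (0.89 + ρ_P + 1.10) / 3.100.
ρ_P = 0.871·3.100 − 0.89 − 1.10 = 0.710.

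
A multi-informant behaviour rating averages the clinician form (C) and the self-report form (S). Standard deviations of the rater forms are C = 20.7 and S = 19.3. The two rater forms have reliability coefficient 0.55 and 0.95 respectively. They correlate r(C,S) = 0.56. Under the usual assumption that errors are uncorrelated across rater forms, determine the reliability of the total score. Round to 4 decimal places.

Var(C+S) = 20.7² + 19.3² + 2·[20.7·19.3·0.56] = 800.98 + 447.451 = 1248.43.
Because errors are independent across components, Cov(Tᵢ,Tⱼ) = Cov(Xᵢ,Xⱼ); the off-diagonal part of the true-score variance is the same as above.
True-score variance = [20.7²·0.55 + 19.3²·0.95] + 447.451 = 589.535 + 447.451 = 1036.99.
Reliability = 1036.99 / 1248.43 = 0.8306.

0.8306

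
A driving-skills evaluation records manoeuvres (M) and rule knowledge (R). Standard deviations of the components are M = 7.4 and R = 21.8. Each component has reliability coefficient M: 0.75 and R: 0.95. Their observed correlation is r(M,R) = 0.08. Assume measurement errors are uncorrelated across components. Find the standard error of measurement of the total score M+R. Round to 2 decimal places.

6.12

Var(total) = 530 + 25.8112 = 555.811.
True-score variance = 492.548 + 25.8112 = 518.359, so reliability = 0.9326.
Error variance = 555.811 − 518.359 = 37.452; SEM = √37.452 = 6.12.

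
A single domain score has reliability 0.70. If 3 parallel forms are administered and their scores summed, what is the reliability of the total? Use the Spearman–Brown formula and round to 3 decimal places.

ρ_k = kρ / (1 + (k−1)ρ) = 3·0.70 / (1 + 2·0.70) = 2.100 / 2.400 = 0.875.

0.875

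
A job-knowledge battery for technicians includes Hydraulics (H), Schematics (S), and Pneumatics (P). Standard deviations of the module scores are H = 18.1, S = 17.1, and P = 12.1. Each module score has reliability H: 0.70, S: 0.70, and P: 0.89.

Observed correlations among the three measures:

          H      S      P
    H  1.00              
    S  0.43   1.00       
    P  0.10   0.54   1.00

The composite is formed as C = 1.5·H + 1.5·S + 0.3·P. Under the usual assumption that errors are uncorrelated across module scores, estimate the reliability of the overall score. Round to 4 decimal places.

0.8026

Var(C) = 1.5²·18.1² + 1.5²·17.1² + 0.3²·12.1² + 2·[2.25·18.1·17.1·0.43 + 0.45·18.1·12.1·0.10 + 0.45·17.1·12.1·0.54] = 1408.22 + 719.171 = 2127.39.
Under uncorrelated errors the observed covariances equal the true-score covariances, so only the own-variance terms attenuate.
True-score variance = [1.5²·18.1²·0.70 + 1.5²·17.1²·0.70 + 0.3²·12.1²·0.89] + 719.171 = 988.259 + 719.171 = 1707.43.
Reliability = 1707.43 / 2127.39 = 0.8026.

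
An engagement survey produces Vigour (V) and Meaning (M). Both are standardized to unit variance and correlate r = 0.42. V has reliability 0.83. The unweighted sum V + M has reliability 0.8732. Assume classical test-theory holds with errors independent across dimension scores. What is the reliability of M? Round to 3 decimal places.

0.810

Var(V+M) = 2 + 2·0.42 = 2.840.
True-score variance = ρ_V + ρ_M + 2·0.42, so 0.8732 = (0.83 + ρ_M + 0.84) / 2.840.
ρ_M = 0.8732·2.840 − 0.83 − 0.84 = 0.810.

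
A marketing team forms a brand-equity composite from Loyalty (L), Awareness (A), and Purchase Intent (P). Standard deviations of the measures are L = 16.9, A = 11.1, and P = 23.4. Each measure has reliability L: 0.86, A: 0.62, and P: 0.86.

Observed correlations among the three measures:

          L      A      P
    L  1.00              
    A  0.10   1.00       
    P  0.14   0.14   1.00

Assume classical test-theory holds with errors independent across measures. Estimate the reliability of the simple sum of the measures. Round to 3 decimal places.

Var(L+A+P) = 16.9² + 11.1² + 23.4² + 2·[16.9·11.1·0.10 + 16.9·23.4·0.14 + 11.1·23.4·0.14] = 956.38 + 220.974 = 1177.35.
With uncorrelated errors the cross-covariances are all true-score covariance, so they carry over unchanged; only the diagonal terms shrink to ρᵢσᵢ².
True-score variance = [16.9²·0.86 + 11.1²·0.62 + 23.4²·0.86] + 220.974 = 792.916 + 220.974 = 1013.89.
Reliability = 1013.89 / 1177.35 = 0.861.

0.861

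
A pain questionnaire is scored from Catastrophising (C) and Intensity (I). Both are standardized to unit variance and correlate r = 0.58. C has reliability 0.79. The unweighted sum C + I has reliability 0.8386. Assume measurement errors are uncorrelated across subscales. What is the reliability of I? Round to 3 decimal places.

0.700

Var(C+I) = 2 + 2·0.58 = 3.160.
True-score variance = ρ_C + ρ_I + 2·0.58, so 0.8386 = (0.79 + ρ_I + 1.16) / 3.160.
ρ_I = 0.8386·3.160 − 0.79 − 1.16 = 0.700.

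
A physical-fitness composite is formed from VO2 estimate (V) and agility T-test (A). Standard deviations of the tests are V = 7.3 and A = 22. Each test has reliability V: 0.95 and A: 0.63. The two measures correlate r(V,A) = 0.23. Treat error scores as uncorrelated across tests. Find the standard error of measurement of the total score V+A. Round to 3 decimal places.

13.481

Var(total) = 537.29 + 73.876 = 611.166.
True-score variance = 355.546 + 73.876 = 429.422, so reliability = 0.7026.
Error variance = 611.166 − 429.422 = 181.744; SEM = √181.744 = 13.481.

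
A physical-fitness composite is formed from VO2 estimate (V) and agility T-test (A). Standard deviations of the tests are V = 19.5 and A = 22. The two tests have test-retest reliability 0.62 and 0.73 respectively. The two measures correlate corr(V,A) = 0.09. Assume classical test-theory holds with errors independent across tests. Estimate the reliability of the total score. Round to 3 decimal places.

0.708

Var(V+A) = 19.5² + 22² + 2·[19.5·22·0.09] = 864.25 + 77.22 = 941.47.
Because errors are independent across components, Cov(Tᵢ,Tⱼ) = Cov(Xᵢ,Xⱼ); the off-diagonal part of the true-score variance is the same as above.
True-score variance = [19.5²·0.62 + 22²·0.73] + 77.22 = 589.075 + 77.22 = 666.295.
Reliability = 666.295 / 941.47 = 0.708.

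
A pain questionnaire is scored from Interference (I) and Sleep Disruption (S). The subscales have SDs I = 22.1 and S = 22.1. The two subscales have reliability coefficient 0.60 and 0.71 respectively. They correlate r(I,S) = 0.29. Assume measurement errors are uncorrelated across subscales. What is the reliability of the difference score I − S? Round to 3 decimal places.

0.514

Var(I−S) = 22.1² + 22.1² − 2·22.1·22.1·0.29 = 976.82 − 283.278 = 693.542.
Because errors are independent across components, Cov(Tᵢ,Tⱼ) = Cov(Xᵢ,Xⱼ); the off-diagonal part of the true-score variance is the same as above.
True-score variance = [22.1²·0.60 + 22.1²·0.71] − 283.278 = 639.817 − 283.278 = 356.539.
Reliability = 356.539 / 693.542 = 0.514.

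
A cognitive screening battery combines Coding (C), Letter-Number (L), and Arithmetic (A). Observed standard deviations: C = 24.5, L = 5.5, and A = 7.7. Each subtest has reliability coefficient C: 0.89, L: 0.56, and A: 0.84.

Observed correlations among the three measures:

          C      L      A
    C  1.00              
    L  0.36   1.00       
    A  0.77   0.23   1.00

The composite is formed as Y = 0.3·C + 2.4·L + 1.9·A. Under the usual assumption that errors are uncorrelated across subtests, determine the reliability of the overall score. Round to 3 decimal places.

Var(Y) = 0.3²·24.5² + 2.4²·5.5² + 1.9²·7.7² + 2·[0.72·24.5·5.5·0.36 + 0.57·24.5·7.7·0.77 + 4.56·5.5·7.7·0.23] = 442.299 + 324.285 = 766.584.
Because errors are independent across components, Cov(Tᵢ,Tⱼ) = Cov(Xᵢ,Xⱼ); the off-diagonal part of the true-score variance is the same as above.
True-score variance = [0.3²·24.5²·0.89 + 2.4²·5.5²·0.56 + 1.9²·7.7²·0.84] + 324.285 = 325.445 + 324.285 = 649.73.
Reliability = 649.73 / 766.584 = 0.848.

0.848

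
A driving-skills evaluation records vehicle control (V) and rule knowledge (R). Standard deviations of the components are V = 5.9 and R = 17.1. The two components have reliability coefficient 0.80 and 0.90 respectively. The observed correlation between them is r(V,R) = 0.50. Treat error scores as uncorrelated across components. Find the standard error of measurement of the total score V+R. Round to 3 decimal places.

6.017

Var(total) = 327.22 + 100.89 = 428.11.
True-score variance = 291.017 + 100.89 = 391.907, so reliability = 0.9154.
Error variance = 428.11 − 391.907 = 36.203; SEM = √36.203 = 6.017.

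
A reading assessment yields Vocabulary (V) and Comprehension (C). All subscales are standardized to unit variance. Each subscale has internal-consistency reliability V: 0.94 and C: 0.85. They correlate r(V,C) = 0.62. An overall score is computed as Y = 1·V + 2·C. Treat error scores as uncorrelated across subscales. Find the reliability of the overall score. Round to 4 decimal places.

Var(Y) = 1 + 2² + 2·[2·0.62] = 5 + 2.48 = 7.48.
Because errors are independent across components, Cov(Tᵢ,Tⱼ) = Cov(Xᵢ,Xⱼ); the off-diagonal part of the true-score variance is the same as above.
True-score variance = [0.94 + 2²·0.85] + 2.48 = 4.34 + 2.48 = 6.82.
Reliability = 6.82 / 7.48 = 0.9118.

0.9118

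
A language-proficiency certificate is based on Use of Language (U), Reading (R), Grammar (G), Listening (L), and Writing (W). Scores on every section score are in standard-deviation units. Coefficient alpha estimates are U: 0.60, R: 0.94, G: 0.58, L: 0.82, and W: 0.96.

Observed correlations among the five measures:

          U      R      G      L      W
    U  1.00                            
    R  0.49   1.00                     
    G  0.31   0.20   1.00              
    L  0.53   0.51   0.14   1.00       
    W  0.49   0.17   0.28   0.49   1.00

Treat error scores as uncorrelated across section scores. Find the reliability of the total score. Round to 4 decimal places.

Var(U+R+G+L+W) = 5 + 2·[0.49 + 0.31 + 0.53 + 0.49 + 0.20 + 0.51 + 0.17 + 0.14 + 0.28 + 0.49] = 5 + 7.22 = 12.22.
With uncorrelated errors the cross-covariances are all true-score covariance, so they carry over unchanged; only the diagonal terms shrink to ρᵢσᵢ².
True-score variance = [0.60 + 0.94 + 0.58 + 0.82 + 0.96] + 7.22 = 3.9 + 7.22 = 11.12.
Reliability = 11.12 / 12.22 = 0.9100.

0.9100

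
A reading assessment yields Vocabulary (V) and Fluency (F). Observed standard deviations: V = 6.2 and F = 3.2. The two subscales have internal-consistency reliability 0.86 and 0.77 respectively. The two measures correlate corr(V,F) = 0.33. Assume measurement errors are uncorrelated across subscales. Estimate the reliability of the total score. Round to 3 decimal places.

Var(V+F) = 6.2² + 3.2² + 2·[6.2·3.2·0.33] = 48.68 + 13.0944 = 61.7744.
Because errors are independent across components, Cov(Tᵢ,Tⱼ) = Cov(Xᵢ,Xⱼ); the off-diagonal part of the true-score variance is the same as above.
True-score variance = [6.2²·0.86 + 3.2²·0.77] + 13.0944 = 40.9432 + 13.0944 = 54.0376.
Reliability = 54.0376 / 61.7744 = 0.875.

0.875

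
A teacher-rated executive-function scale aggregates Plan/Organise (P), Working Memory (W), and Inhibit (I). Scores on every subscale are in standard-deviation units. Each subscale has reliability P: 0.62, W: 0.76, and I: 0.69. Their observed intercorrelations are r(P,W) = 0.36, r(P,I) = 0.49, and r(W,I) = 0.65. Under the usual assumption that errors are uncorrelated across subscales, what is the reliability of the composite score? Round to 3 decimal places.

Var(P+W+I) = 3 + 2·[0.36 + 0.49 + 0.65] = 3 + 3 = 6.
Under uncorrelated errors the observed covariances equal the true-score covariances, so only the own-variance terms attenuate.
True-score variance = [0.62 + 0.76 + 0.69] + 3 = 2.07 + 3 = 5.07.
Reliability = 5.07 / 6 = 0.845.

0.845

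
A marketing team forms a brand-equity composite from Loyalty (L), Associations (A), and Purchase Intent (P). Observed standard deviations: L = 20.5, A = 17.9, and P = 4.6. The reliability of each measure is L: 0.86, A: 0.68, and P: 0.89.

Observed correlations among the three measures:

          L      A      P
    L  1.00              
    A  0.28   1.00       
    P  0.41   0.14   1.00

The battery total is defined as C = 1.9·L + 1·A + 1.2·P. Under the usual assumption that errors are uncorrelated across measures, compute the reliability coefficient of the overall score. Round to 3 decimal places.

Var(C) = 1.9²·20.5² + 17.9² + 1.2²·4.6² + 2·[1.9·20.5·17.9·0.28 + 2.28·20.5·4.6·0.41 + 1.2·17.9·4.6·0.14] = 1867.98 + 594.404 = 2462.39.
Under uncorrelated errors the observed covariances equal the true-score covariances, so only the own-variance terms attenuate.
True-score variance = [1.9²·20.5²·0.86 + 17.9²·0.68 + 1.2²·4.6²·0.89] + 594.404 = 1549.71 + 594.404 = 2144.11.
Reliability = 2144.11 / 2462.39 = 0.871.

0.871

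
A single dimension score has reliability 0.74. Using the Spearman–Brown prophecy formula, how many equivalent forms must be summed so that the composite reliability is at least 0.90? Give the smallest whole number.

4

k ≥ ρ*(1−ρ₁)/(ρ₁(1−ρ*)) = 0.90·0.26 / (0.74·0.10) = 3.162.
Smallest integer k = 4.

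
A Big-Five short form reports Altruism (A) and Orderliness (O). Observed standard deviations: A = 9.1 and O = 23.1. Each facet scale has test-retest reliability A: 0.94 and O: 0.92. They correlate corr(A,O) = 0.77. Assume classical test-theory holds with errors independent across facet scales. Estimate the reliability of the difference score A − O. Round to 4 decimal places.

Var(A−O) = 9.1² + 23.1² − 2·9.1·23.1·0.77 = 616.42 − 323.723 = 292.697.
Because errors are independent across components, Cov(Tᵢ,Tⱼ) = Cov(Xᵢ,Xⱼ); the off-diagonal part of the true-score variance is the same as above.
True-score variance = [9.1²·0.94 + 23.1²·0.92] − 323.723 = 568.763 − 323.723 = 245.039.
Reliability = 245.039 / 292.697 = 0.8372.

0.8372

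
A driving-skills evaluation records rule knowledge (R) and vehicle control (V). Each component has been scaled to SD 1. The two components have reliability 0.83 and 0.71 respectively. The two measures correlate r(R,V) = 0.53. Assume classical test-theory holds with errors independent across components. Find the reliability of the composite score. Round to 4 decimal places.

0.8497

Var(R+V) = 2 + 2·[0.53] = 2 + 1.06 = 3.06.
With uncorrelated errors the cross-covariances are all true-score covariance, so they carry over unchanged; only the diagonal terms shrink to ρᵢσᵢ².
True-score variance = [0.83 + 0.71] + 1.06 = 1.54 + 1.06 = 2.6.
Reliability = 2.6 / 3.06 = 0.8497.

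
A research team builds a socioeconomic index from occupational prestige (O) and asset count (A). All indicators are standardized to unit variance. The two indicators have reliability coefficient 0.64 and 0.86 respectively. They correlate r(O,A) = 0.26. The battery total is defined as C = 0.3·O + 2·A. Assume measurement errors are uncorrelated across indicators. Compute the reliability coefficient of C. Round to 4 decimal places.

Var(C) = 0.3² + 2² + 2·[0.6·0.26] = 4.09 + 0.312 = 4.402.
With uncorrelated errors the cross-covariances are all true-score covariance, so they carry over unchanged; only the diagonal terms shrink to ρᵢσᵢ².
True-score variance = [0.3²·0.64 + 2²·0.86] + 0.312 = 3.4976 + 0.312 = 3.8096.
Reliability = 3.8096 / 4.402 = 0.8654.

0.8654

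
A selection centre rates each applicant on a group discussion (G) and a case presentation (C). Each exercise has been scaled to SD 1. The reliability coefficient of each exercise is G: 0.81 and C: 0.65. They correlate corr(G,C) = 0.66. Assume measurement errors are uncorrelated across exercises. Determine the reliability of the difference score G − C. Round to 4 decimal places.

0.2059

Var(G−C) = 1 + 1 − 2·0.66 = 2 − 1.32 = 0.68.
With uncorrelated errors the cross-covariances are all true-score covariance, so they carry over unchanged; only the diagonal terms shrink to ρᵢσᵢ².
True-score variance = [0.81 + 0.65] − 1.32 = 1.46 − 1.32 = 0.14.
Reliability = 0.14 / 0.68 = 0.2059.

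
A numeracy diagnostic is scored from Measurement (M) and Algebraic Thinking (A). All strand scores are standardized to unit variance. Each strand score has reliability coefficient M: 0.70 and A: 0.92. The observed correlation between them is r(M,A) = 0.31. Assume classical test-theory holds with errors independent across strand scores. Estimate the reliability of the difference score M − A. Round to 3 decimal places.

0.725

Var(M−A) = 1 + 1 − 2·0.31 = 2 − 0.62 = 1.38.
Because errors are independent across components, Cov(Tᵢ,Tⱼ) = Cov(Xᵢ,Xⱼ); the off-diagonal part of the true-score variance is the same as above.
True-score variance = [0.70 + 0.92] − 0.62 = 1.62 − 0.62 = 1.
Reliability = 1 / 1.38 = 0.725.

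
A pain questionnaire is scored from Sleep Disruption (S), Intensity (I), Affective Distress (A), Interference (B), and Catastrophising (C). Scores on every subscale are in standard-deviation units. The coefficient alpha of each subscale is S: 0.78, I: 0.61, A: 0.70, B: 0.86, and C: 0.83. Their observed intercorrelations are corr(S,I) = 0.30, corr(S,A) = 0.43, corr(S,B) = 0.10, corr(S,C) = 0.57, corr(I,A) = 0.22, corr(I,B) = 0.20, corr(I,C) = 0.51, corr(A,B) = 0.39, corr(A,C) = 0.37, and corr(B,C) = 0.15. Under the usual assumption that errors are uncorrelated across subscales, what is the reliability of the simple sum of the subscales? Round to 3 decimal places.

Var(S+I+A+B+C) = 5 + 2·[0.30 + 0.43 + 0.10 + 0.57 + 0.22 + 0.20 + 0.51 + 0.39 + 0.37 + 0.15] = 5 + 6.48 = 11.48.
With uncorrelated errors the cross-covariances are all true-score covariance, so they carry over unchanged; only the diagonal terms shrink to ρᵢσᵢ².
True-score variance = [0.78 + 0.61 + 0.70 + 0.86 + 0.83] + 6.48 = 3.78 + 6.48 = 10.26.
Reliability = 10.26 / 11.48 = 0.894.

0.894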